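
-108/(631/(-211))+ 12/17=394968/10727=36.82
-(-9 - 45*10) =459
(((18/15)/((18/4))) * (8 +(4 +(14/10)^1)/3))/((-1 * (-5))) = 196/375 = 0.52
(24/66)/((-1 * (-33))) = 4/363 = 0.01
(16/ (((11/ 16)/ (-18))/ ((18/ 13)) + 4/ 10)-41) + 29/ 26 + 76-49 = 7548965/ 250978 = 30.08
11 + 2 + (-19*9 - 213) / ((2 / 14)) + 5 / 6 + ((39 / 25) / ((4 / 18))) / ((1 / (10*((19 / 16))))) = -621793 / 240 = -2590.80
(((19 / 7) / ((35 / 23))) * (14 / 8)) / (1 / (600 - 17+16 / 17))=4338099 / 2380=1822.73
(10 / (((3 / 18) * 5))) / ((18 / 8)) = 16 / 3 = 5.33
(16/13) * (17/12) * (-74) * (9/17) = -888/13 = -68.31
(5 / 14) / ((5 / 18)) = 9 / 7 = 1.29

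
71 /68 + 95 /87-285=-1673423 /5916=-282.86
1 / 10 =0.10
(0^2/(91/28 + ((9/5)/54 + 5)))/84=0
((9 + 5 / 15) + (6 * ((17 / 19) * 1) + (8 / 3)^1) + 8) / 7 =482 / 133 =3.62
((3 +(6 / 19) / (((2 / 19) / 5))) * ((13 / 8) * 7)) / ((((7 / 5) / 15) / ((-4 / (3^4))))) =-325 / 3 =-108.33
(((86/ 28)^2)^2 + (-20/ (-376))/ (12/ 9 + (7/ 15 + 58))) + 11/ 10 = 243193683529/ 2699300240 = 90.10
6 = 6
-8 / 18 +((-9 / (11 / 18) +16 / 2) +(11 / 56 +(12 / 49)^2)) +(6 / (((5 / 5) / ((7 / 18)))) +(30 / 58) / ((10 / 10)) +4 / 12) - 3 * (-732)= 120895212211 / 55146168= 2192.27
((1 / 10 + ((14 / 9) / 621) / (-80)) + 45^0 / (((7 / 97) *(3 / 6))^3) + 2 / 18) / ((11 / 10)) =19351.86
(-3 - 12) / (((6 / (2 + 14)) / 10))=-400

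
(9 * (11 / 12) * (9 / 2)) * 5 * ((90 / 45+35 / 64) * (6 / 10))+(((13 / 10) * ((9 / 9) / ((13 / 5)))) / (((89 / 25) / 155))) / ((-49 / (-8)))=641297113 / 2232832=287.21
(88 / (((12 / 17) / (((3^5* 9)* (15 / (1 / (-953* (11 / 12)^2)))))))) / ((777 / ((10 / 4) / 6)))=-14555383425 / 8288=-1756199.74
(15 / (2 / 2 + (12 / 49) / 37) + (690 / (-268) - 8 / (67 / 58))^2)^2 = 23568697441 / 2131600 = 11056.81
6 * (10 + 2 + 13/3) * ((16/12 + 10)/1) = 3332/3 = 1110.67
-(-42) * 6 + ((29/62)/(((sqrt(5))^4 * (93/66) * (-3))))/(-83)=1507521019/5982225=252.00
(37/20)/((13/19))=703/260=2.70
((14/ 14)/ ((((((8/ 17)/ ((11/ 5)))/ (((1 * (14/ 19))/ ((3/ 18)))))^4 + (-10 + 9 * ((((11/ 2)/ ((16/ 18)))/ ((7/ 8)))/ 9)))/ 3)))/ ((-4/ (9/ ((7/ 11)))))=10090252039070511/ 2785855619495966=3.62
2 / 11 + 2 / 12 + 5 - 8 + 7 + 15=1277 / 66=19.35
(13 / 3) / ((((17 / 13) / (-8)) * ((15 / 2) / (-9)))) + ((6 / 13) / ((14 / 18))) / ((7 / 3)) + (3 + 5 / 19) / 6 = 100642921 / 3086265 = 32.61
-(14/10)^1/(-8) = 7/40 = 0.18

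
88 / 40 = 11 / 5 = 2.20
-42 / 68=-21 / 34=-0.62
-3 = -3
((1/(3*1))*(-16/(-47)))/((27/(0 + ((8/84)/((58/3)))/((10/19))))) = 152/3864105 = 0.00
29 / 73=0.40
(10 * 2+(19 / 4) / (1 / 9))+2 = 259 / 4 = 64.75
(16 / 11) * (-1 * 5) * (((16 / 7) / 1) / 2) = -640 / 77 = -8.31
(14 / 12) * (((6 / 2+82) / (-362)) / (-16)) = 595 / 34752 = 0.02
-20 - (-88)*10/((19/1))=500/19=26.32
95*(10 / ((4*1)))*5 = 2375 / 2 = 1187.50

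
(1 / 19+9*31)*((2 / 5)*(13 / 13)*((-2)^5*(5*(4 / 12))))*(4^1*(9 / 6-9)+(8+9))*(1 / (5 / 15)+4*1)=30878848 / 57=541734.18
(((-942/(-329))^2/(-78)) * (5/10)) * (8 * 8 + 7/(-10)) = -46808451/14071330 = -3.33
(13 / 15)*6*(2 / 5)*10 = 104 / 5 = 20.80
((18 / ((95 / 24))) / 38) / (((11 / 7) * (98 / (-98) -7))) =-189 / 19855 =-0.01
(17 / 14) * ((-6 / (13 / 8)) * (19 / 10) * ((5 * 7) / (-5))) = 3876 / 65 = 59.63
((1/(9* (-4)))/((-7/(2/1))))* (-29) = -29/126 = -0.23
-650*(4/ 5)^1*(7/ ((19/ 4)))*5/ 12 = -18200/ 57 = -319.30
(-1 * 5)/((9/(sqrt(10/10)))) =-0.56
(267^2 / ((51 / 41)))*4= 3897132 / 17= 229243.06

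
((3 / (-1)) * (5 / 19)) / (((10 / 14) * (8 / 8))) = -21 / 19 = -1.11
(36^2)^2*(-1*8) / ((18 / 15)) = -11197440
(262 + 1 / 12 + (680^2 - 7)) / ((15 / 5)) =5551861 / 36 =154218.36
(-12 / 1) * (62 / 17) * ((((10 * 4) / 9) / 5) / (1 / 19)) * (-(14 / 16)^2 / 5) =28861 / 255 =113.18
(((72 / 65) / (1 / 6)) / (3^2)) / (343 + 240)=0.00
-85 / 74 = -1.15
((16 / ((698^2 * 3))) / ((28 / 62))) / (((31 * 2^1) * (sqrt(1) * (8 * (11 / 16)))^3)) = 8 / 3404459751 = 0.00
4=4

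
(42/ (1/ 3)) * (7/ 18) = 49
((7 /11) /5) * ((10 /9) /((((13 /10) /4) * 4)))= 140 /1287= 0.11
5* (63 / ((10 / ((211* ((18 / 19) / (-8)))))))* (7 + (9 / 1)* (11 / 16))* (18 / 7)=-32455809 / 1216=-26690.63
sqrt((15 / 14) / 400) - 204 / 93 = -68 / 31+ sqrt(210) / 280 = -2.14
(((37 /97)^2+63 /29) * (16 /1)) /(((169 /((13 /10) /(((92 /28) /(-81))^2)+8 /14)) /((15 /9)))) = 148132399715296 /512274971481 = 289.17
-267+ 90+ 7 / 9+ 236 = 538 / 9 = 59.78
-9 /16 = -0.56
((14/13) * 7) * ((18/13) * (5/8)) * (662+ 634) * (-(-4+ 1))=4286520/169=25364.02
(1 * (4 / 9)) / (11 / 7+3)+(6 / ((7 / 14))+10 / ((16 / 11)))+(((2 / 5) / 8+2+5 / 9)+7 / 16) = 15851 / 720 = 22.02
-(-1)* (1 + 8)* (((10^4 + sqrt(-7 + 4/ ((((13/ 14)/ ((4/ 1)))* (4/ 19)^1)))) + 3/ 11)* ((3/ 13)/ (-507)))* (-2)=18* sqrt(12649)/ 28561 + 1980054/ 24167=82.00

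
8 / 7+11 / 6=125 / 42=2.98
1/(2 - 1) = 1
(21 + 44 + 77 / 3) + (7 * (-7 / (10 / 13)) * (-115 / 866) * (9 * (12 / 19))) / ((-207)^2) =90.67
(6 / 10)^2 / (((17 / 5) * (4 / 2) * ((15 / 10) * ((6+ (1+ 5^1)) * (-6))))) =-1 / 2040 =-0.00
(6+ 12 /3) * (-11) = -110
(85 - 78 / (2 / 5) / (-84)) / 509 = 2445 / 14252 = 0.17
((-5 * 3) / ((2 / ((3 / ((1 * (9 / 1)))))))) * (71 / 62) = -355 / 124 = -2.86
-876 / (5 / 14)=-12264 / 5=-2452.80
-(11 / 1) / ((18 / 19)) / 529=-209 / 9522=-0.02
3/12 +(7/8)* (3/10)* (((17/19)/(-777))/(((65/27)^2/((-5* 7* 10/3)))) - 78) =-48042973/2376140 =-20.22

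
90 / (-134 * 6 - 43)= -90 / 847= -0.11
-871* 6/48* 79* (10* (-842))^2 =-609788798450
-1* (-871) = 871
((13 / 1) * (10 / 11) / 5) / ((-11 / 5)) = -130 / 121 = -1.07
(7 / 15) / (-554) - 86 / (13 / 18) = -12863971 / 108030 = -119.08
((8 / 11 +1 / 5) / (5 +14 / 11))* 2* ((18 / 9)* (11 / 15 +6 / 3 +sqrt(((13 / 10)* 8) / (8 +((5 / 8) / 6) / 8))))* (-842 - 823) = -309468 / 115 - 21312* sqrt(1200030) / 20815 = -3812.64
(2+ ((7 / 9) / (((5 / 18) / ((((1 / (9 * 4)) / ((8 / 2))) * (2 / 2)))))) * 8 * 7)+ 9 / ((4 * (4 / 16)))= 544 / 45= 12.09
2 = 2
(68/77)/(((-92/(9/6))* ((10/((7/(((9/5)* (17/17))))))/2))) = -17/1518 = -0.01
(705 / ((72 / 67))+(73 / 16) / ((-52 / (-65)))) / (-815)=-25411 / 31296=-0.81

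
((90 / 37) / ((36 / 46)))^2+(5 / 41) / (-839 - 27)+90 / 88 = 11423993675 / 1069369708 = 10.68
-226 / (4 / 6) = -339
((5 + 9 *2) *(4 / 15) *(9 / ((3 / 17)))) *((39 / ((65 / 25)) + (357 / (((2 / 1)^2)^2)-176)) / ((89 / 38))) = -18522.42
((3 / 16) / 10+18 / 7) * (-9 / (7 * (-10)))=26109 / 78400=0.33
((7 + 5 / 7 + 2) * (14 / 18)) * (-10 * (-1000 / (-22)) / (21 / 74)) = -25160000 / 2079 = -12101.97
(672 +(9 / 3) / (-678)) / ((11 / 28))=1710.53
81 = 81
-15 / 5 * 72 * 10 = -2160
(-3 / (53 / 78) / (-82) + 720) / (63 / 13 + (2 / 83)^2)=140127778089 / 943210207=148.56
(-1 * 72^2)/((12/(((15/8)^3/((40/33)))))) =-601425/256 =-2349.32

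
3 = 3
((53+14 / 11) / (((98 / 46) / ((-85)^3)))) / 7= -8432550375 / 3773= -2234972.27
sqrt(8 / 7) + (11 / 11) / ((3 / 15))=2 * sqrt(14) / 7 + 5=6.07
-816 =-816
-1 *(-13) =13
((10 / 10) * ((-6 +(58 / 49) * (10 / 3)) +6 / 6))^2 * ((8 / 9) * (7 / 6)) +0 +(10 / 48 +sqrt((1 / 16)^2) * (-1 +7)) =578881 / 333396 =1.74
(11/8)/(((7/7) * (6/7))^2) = 539/288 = 1.87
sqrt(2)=1.41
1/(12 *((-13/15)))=-5/52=-0.10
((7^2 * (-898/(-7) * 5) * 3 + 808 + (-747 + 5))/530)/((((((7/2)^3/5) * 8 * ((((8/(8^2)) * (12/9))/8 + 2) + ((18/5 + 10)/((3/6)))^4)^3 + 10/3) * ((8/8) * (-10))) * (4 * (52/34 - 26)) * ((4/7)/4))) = 118424151562500000/1046426585213038586661508831172080439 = 0.00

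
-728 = -728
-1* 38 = -38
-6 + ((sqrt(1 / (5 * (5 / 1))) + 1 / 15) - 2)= -7.73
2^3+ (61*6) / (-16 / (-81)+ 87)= 86150 / 7063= 12.20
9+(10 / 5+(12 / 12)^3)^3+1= 37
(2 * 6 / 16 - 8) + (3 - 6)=-41 / 4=-10.25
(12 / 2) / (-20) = -3 / 10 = -0.30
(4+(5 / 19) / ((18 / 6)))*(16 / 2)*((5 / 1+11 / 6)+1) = 43804 / 171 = 256.16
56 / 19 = 2.95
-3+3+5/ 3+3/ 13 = 74/ 39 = 1.90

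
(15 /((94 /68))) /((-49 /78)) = -39780 /2303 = -17.27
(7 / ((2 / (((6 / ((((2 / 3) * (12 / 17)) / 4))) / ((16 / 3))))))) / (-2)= -1071 / 64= -16.73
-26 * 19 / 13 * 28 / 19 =-56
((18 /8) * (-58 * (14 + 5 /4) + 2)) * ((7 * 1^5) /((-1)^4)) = -111195 /8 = -13899.38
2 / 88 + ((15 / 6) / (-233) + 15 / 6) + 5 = 77013 / 10252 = 7.51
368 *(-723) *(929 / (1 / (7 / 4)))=-432553548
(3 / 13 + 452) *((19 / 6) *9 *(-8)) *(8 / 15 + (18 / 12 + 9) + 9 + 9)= -2993586.80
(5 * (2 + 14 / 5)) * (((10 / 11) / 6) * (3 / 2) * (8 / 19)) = 480 / 209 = 2.30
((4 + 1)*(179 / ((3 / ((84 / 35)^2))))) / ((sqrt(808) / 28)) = 60144*sqrt(202) / 505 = 1692.69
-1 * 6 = -6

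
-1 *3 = -3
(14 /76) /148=7 /5624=0.00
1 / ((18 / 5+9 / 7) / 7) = 245 / 171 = 1.43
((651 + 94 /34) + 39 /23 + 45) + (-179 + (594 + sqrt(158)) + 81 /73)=sqrt(158) + 31870256 /28543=1129.14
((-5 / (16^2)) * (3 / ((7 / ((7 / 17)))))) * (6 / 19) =-45 / 41344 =-0.00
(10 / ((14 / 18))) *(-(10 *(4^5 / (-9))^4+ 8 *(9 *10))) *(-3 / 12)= 27487802504200 / 5103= 5386596610.66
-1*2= -2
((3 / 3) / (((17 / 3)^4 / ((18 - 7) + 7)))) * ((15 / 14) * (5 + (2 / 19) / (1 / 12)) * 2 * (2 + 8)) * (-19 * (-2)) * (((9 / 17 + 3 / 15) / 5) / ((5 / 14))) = 36.37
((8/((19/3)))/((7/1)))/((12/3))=6/133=0.05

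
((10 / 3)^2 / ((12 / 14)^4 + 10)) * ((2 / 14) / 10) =1715 / 113877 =0.02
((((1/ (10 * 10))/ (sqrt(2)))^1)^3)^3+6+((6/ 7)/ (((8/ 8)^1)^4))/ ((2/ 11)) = sqrt(2)/ 32000000000000000000+75/ 7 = 10.71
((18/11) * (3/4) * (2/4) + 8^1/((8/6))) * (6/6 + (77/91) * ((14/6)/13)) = 14162/1859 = 7.62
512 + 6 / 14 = 512.43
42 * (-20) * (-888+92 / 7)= 734880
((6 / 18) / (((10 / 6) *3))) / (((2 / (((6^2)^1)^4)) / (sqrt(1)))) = 279936 / 5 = 55987.20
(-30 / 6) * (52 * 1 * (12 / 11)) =-283.64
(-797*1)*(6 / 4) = -2391 / 2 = -1195.50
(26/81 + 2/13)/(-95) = -100/20007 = -0.00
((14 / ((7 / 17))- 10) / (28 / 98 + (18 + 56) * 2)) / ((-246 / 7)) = -98 / 21279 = -0.00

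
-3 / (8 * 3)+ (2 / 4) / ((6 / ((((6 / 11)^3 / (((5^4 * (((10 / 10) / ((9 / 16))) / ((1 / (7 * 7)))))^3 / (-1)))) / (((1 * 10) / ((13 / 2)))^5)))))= -31318163800000002436053373 / 250545310400000000000000000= -0.13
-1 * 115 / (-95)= 1.21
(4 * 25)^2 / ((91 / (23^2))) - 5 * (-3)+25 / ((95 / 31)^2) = 1910270216 / 32851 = 58149.53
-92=-92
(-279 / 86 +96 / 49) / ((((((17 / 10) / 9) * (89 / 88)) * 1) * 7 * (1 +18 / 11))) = -235877400 / 647141873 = -0.36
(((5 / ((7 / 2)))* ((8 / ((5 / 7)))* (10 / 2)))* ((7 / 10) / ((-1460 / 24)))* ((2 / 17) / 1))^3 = -303464448 / 238905065125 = -0.00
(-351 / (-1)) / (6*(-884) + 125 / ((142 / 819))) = -0.08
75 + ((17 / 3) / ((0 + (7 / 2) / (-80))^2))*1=446225 / 147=3035.54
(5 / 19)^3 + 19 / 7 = 131196 / 48013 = 2.73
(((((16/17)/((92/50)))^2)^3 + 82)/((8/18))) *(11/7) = 14506894303482980619/50025170792993774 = 289.99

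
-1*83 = -83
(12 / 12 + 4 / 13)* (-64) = -1088 / 13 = -83.69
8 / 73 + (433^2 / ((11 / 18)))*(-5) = -1231802642 / 803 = -1534000.80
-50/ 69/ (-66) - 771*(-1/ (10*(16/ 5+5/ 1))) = 1757617/ 186714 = 9.41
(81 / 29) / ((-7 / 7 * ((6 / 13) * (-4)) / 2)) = 351 / 116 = 3.03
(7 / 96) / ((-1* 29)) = -7 / 2784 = -0.00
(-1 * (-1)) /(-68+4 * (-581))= -1 /2392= -0.00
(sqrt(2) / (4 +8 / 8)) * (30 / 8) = 3 * sqrt(2) / 4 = 1.06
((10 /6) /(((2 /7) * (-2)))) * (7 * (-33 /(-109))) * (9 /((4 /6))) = -72765 /872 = -83.45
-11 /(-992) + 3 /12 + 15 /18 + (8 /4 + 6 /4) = 13673 /2976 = 4.59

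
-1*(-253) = 253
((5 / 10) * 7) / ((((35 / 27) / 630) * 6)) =567 / 2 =283.50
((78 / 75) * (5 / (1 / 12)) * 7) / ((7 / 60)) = 3744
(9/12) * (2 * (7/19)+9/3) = 2.80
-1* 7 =-7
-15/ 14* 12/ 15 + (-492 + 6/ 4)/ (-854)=-69/ 244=-0.28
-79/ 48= -1.65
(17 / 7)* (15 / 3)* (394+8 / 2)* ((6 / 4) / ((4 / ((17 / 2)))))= 862665 / 56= 15404.73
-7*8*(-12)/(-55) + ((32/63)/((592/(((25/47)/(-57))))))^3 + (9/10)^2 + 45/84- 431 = -59184038023925332186706363/133939184657565606961950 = -441.87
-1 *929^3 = -801765089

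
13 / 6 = 2.17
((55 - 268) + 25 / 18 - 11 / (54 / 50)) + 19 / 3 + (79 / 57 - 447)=-661.08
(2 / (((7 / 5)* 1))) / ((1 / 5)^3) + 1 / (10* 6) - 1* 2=74167 / 420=176.59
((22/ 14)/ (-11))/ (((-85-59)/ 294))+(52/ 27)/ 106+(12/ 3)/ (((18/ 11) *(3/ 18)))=171451/ 11448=14.98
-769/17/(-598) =769/10166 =0.08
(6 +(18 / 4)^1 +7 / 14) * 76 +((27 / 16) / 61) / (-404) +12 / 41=13519894445 / 16166464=836.29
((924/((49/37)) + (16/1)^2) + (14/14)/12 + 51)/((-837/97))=-8187091/70308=-116.45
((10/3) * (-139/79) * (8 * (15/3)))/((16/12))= -13900/79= -175.95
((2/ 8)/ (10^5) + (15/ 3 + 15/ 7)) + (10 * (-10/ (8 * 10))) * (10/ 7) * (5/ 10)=2500001/ 400000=6.25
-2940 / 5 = -588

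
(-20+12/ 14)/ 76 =-0.25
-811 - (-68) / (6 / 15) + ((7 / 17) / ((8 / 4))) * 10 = -10862 / 17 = -638.94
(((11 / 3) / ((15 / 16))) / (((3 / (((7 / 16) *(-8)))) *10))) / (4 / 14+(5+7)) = -0.04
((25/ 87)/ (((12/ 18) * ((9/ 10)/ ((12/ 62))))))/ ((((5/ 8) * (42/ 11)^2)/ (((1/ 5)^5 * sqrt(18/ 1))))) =484 * sqrt(2)/ 49557375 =0.00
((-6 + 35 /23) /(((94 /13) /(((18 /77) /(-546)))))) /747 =0.00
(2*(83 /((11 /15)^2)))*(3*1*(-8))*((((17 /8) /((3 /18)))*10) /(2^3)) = -14286375 /121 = -118069.21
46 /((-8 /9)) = -51.75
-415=-415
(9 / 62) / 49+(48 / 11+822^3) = 18560766649587 / 33418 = 555412252.37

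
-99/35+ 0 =-99/35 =-2.83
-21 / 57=-7 / 19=-0.37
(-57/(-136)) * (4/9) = 19/102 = 0.19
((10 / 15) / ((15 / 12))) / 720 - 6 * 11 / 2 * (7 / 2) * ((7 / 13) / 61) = -545341 / 535275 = -1.02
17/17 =1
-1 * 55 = -55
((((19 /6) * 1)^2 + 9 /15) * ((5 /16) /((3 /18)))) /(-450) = -1913 /43200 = -0.04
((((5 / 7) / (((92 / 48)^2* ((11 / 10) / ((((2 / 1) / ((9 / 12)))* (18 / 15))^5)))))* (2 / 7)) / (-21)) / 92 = -50331648 / 5738261375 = -0.01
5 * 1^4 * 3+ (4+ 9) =28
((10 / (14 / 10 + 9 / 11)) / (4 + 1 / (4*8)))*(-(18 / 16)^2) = -7425 / 5246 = -1.42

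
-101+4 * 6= -77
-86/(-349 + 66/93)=2666/10797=0.25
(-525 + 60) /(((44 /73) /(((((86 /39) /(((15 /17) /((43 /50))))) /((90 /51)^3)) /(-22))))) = 349475834527 /25482600000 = 13.71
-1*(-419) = 419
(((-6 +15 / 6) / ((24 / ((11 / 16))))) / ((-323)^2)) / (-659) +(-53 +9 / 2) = -2560904704051 / 52802158848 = -48.50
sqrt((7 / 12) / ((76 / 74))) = 0.75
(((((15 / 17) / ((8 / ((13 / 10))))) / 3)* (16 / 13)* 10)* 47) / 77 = 470 / 1309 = 0.36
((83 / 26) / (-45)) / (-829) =83 / 969930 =0.00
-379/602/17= -0.04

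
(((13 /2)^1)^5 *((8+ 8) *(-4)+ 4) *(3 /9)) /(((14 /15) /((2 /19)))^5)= -1409753109375 /332926367144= -4.23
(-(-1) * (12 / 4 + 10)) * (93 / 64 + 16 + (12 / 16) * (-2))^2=13551733 / 4096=3308.53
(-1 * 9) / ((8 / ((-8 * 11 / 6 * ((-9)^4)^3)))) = 9320174703873 / 2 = 4660087351936.50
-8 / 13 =-0.62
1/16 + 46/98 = 417/784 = 0.53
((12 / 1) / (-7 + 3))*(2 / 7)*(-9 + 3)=36 / 7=5.14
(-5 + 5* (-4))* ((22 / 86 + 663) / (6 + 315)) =-713000 / 13803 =-51.66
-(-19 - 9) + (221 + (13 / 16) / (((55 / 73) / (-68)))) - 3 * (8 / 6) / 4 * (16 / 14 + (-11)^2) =82429 / 1540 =53.53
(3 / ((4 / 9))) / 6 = 9 / 8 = 1.12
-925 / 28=-33.04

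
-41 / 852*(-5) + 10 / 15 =773 / 852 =0.91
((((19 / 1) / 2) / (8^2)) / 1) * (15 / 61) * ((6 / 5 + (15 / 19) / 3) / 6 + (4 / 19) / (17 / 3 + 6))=1045 / 109312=0.01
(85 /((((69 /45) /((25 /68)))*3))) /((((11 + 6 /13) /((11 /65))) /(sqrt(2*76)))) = 1375*sqrt(38) /6854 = 1.24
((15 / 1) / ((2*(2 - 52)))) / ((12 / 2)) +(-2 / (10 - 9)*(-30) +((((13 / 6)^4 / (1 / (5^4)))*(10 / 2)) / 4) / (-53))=-363874369 / 1373760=-264.87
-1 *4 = -4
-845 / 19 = -44.47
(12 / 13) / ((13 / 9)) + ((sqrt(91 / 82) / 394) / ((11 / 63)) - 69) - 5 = -12398 / 169 + 63*sqrt(7462) / 355388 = -73.35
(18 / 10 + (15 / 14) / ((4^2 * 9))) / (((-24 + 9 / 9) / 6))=-6073 / 12880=-0.47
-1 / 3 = -0.33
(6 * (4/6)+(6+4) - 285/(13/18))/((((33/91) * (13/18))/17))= -3532872/143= -24705.40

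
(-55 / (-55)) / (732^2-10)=1 / 535814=0.00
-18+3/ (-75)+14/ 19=-8219/ 475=-17.30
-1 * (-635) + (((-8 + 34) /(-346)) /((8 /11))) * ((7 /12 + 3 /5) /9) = 474563447 /747360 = 634.99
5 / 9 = 0.56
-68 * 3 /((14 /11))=-1122 /7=-160.29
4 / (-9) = -4 / 9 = -0.44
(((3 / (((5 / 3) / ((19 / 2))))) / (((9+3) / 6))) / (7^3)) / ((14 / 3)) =513 / 96040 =0.01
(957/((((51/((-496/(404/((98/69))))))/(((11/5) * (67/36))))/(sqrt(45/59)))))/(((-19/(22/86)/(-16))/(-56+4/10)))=34946477296192 * sqrt(295)/428306551425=1401.39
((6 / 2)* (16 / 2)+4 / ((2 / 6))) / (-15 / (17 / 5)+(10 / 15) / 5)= -9180 / 1091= -8.41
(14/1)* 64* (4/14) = 256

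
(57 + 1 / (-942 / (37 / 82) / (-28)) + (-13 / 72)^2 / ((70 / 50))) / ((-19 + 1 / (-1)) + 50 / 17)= -3.34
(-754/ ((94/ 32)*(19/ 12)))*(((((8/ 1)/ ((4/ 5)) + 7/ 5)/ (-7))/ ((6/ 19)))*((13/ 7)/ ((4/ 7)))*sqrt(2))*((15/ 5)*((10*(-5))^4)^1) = 16761420000000*sqrt(2)/ 329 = 72049323673.65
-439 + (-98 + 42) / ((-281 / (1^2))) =-123303 / 281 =-438.80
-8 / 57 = -0.14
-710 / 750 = -71 / 75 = -0.95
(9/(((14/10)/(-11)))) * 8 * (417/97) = -1651320/679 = -2431.99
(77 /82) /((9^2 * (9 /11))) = 847 /59778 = 0.01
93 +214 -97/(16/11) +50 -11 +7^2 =5253/16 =328.31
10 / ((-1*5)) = -2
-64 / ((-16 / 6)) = 24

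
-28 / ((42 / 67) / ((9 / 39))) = -134 / 13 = -10.31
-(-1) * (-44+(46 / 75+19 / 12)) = -12541 / 300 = -41.80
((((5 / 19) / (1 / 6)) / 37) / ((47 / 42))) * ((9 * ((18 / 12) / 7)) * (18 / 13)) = 43740 / 429533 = 0.10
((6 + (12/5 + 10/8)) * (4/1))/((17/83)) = 16019/85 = 188.46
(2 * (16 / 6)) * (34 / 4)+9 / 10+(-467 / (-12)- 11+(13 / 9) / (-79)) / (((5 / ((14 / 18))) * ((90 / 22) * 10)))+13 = 3417416311 / 57591000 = 59.34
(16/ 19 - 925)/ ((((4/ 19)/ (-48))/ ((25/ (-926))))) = -2633850/ 463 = -5688.66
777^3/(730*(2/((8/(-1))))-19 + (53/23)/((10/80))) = -2562460.74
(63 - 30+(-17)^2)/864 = 161/432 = 0.37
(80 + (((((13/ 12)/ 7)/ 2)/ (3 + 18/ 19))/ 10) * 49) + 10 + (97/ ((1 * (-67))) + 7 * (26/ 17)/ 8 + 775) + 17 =18082487831/ 20502000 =881.99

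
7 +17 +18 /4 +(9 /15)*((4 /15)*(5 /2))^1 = 289 /10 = 28.90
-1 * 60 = -60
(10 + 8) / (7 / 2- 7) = -36 / 7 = -5.14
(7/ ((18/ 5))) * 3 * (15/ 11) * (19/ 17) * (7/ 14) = 3325/ 748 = 4.45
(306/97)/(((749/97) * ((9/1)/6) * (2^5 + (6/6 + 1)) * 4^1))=3/1498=0.00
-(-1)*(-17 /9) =-17 /9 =-1.89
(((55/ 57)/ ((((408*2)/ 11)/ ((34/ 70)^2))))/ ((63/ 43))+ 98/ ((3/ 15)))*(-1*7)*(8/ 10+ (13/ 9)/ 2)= -2834922758587/ 542959200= -5221.24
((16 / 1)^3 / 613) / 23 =0.29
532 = 532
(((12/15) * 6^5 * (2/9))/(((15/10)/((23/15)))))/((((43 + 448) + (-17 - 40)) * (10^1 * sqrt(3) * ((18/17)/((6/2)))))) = 25024 * sqrt(3)/81375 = 0.53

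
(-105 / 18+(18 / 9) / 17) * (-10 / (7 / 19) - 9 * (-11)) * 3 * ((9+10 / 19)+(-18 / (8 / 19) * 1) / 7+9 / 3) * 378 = -27039024045 / 9044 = -2989719.60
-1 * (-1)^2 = -1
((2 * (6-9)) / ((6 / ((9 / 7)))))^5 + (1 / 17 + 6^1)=727288 / 285719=2.55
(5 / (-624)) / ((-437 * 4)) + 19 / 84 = 1727059 / 7635264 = 0.23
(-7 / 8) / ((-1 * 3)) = 7 / 24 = 0.29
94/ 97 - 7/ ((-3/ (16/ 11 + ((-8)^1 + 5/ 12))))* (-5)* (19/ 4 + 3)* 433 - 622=36771587605/ 153648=239323.57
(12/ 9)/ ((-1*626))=-2/ 939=-0.00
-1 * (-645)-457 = 188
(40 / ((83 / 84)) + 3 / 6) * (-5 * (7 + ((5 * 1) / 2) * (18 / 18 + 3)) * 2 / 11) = -578255 / 913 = -633.36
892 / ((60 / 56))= 12488 / 15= 832.53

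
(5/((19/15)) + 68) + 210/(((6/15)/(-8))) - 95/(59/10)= -4645597/1121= -4144.15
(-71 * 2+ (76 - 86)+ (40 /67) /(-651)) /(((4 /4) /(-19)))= 125966656 /43617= 2888.02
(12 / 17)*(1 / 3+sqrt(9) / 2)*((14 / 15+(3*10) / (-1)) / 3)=-9592 / 765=-12.54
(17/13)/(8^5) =17/425984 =0.00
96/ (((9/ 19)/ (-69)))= -13984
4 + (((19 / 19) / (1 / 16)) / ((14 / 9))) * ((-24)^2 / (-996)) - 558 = -325330 / 581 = -559.95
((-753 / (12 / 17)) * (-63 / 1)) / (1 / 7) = 1881747 / 4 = 470436.75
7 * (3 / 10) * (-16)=-168 / 5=-33.60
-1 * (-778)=778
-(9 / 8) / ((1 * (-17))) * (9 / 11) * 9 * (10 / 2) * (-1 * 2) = -3645 / 748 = -4.87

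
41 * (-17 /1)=-697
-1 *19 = -19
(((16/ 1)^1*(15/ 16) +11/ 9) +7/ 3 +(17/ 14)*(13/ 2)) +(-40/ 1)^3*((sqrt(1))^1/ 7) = -2297335/ 252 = -9116.41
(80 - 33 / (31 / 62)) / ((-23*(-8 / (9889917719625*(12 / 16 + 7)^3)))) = 2062413771497438625 / 5888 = 350274078039646.51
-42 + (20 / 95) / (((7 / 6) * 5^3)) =-42.00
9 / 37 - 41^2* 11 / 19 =-683996 / 703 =-972.97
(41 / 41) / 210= 1 / 210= 0.00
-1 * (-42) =42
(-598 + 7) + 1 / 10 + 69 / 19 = -111581 / 190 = -587.27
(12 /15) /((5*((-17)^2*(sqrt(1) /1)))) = 4 /7225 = 0.00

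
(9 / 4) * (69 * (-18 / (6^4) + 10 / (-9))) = -5589 / 32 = -174.66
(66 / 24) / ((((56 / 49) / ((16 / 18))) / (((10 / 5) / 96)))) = 77 / 1728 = 0.04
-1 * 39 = -39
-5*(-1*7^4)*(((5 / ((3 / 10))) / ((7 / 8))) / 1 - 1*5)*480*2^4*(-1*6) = -7771008000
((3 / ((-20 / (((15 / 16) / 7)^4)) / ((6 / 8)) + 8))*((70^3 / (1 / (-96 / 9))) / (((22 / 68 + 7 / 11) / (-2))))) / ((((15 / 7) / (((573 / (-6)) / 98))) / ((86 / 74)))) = 609571323900000 / 4179808060651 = 145.84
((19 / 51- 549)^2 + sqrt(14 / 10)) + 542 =sqrt(35) / 5 + 784290142 / 2601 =301535.26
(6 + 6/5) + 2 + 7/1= 81/5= 16.20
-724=-724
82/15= 5.47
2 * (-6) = -12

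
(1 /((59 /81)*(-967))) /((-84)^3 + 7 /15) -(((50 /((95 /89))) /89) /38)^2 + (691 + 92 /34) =779553351953374354807 /1123752280837616213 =693.71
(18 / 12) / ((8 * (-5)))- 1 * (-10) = 9.96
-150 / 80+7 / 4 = -1 / 8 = -0.12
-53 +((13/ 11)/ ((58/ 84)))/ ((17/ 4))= -285235/ 5423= -52.60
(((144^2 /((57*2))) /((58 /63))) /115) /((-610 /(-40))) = 435456 /3865265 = 0.11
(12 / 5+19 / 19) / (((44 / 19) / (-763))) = -246449 / 220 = -1120.22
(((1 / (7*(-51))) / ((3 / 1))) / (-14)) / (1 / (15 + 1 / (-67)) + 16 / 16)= 502 / 8029287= 0.00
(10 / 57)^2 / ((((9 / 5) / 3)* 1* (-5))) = -100 / 9747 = -0.01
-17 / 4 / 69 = -17 / 276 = -0.06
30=30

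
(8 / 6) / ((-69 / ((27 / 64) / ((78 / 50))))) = -25 / 4784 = -0.01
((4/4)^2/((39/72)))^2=576/169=3.41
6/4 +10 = 11.50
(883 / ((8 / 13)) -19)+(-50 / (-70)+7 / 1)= 1423.59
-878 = -878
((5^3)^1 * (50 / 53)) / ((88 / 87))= 271875 / 2332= 116.58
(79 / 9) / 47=79 / 423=0.19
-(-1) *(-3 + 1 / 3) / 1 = -8 / 3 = -2.67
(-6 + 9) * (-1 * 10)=-30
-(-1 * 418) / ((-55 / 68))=-2584 / 5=-516.80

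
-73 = -73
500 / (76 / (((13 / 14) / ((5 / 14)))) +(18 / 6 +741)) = 1625 / 2513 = 0.65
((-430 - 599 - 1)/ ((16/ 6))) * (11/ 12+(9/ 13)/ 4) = -43775/ 104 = -420.91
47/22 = 2.14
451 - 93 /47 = 21104 /47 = 449.02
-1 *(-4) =4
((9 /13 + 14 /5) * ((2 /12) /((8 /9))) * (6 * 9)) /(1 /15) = 55161 /104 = 530.39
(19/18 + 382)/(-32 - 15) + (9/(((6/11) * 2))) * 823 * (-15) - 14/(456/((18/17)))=-55665077101/546516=-101854.43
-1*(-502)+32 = 534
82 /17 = 4.82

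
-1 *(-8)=8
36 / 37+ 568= 21052 / 37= 568.97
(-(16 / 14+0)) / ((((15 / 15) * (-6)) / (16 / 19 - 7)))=-156 / 133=-1.17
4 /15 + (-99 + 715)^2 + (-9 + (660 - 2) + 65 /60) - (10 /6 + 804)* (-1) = 22854721 /60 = 380912.02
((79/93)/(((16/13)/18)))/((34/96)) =18486/527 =35.08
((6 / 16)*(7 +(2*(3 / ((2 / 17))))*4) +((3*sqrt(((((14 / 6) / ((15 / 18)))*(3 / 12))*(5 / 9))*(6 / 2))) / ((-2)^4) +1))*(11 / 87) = 11*sqrt(42) / 2784 +7051 / 696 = 10.16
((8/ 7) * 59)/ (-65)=-1.04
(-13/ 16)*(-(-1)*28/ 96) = -91/ 384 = -0.24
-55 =-55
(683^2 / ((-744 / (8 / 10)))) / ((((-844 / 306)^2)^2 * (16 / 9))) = -766881719377227 / 157300998837760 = -4.88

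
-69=-69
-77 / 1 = -77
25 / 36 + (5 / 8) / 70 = 709 / 1008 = 0.70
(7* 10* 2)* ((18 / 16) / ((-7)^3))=-45 / 98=-0.46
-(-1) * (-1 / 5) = -1 / 5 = -0.20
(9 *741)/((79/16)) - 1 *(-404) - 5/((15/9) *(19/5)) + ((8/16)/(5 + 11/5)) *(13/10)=379113193/216144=1753.98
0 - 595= -595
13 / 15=0.87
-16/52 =-4/13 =-0.31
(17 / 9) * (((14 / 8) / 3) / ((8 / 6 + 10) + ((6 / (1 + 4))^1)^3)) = 14875 / 176328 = 0.08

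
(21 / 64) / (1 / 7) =147 / 64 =2.30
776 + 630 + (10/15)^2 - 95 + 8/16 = 1311.94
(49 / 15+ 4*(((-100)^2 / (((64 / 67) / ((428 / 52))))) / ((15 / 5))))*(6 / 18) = 22403762 / 585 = 38297.03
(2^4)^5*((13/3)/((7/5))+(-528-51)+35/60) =-4222877696/7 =-603268242.29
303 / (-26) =-303 / 26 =-11.65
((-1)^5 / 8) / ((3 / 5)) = -5 / 24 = -0.21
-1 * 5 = -5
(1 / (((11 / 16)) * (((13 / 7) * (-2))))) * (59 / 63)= -472 / 1287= -0.37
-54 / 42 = -9 / 7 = -1.29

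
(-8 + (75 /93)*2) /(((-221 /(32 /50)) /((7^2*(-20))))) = -620928 /34255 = -18.13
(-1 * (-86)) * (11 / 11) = 86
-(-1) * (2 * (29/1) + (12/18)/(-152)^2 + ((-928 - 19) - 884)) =-61445087/34656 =-1773.00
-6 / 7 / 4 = -3 / 14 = -0.21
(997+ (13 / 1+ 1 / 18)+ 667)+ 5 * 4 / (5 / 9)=30835 / 18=1713.06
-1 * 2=-2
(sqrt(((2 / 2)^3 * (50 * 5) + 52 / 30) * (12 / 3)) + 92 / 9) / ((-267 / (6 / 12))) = -8 * sqrt(885) / 4005-46 / 2403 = -0.08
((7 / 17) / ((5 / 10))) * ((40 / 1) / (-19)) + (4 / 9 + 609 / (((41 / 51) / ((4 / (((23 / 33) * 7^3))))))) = 1529399552 / 134323749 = 11.39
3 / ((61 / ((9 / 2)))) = 27 / 122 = 0.22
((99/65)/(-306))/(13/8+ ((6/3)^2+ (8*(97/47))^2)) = -8836/493916215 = -0.00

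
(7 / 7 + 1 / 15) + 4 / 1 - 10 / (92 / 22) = 923 / 345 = 2.68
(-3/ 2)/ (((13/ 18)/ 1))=-27/ 13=-2.08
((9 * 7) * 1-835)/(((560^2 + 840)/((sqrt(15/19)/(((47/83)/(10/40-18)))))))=1137349 * sqrt(285)/280794920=0.07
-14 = -14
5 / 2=2.50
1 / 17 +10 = 171 / 17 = 10.06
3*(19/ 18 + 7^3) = 6193/ 6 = 1032.17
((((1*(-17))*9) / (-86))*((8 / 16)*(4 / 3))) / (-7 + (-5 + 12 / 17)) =-289 / 2752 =-0.11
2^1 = 2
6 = 6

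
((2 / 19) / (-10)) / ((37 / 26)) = -26 / 3515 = -0.01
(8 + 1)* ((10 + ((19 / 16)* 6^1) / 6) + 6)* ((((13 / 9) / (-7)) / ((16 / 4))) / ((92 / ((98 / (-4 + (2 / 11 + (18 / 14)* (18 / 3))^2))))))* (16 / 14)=-21196175 / 127308864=-0.17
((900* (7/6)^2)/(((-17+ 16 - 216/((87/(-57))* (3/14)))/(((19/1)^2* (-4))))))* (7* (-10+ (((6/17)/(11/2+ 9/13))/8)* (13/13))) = 1403028684050/7477093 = 187643.60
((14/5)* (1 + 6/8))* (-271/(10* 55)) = -2.41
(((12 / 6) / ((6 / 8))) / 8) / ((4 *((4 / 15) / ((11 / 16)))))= 0.21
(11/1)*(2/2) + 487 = 498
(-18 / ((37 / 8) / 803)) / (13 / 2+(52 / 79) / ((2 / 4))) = -18269856 / 45695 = -399.82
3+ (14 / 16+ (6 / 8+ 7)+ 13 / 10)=12.92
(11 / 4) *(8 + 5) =143 / 4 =35.75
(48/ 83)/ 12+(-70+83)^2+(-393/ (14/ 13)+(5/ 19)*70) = -3917947/ 22078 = -177.46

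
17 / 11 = 1.55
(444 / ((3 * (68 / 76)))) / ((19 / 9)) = 1332 / 17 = 78.35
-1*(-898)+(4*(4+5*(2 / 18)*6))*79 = 3215.33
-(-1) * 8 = 8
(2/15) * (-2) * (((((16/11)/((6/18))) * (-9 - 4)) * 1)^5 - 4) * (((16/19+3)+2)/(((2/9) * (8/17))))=133892458156365327/15299845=8751229712.22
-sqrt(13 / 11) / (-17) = sqrt(143) / 187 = 0.06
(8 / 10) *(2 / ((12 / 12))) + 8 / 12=34 / 15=2.27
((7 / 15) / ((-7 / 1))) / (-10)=1 / 150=0.01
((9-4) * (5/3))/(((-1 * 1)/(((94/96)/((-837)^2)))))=-1175/100881936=-0.00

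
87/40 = 2.18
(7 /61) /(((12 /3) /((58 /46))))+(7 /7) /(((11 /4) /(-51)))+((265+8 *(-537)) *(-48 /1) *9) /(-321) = -35955463453 /6605324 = -5443.41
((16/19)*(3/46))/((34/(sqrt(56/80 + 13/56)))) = 9*sqrt(2030)/260015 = 0.00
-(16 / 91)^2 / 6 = -128 / 24843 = -0.01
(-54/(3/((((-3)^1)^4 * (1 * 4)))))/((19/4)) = -23328/19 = -1227.79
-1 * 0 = 0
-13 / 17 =-0.76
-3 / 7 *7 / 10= -3 / 10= -0.30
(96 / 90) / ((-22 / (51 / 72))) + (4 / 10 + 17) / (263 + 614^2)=-0.03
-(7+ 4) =-11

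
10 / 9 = 1.11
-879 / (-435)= 293 / 145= 2.02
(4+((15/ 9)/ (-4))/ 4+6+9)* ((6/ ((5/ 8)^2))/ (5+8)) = 7256/ 325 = 22.33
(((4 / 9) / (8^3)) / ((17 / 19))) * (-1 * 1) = -19 / 19584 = -0.00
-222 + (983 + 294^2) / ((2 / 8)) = 349454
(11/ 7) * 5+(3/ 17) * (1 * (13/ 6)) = 1961/ 238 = 8.24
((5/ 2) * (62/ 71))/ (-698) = -0.00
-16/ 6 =-8/ 3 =-2.67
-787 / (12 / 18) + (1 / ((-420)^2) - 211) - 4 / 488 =-14973184739 / 10760400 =-1391.51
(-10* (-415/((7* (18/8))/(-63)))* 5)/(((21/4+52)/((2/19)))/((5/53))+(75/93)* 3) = -102920000/7151693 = -14.39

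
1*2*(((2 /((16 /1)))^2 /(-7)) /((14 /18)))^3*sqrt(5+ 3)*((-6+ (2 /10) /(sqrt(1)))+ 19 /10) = 28431*sqrt(2) /77102448640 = 0.00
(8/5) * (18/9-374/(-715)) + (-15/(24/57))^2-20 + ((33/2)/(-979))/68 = 39437990909/31470400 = 1253.18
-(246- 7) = -239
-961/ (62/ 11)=-341/ 2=-170.50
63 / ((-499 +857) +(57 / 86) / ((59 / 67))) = 319662 / 1820311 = 0.18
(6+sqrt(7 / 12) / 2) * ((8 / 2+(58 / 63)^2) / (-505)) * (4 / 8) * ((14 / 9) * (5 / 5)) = -7696 / 171801 - 962 * sqrt(21) / 1546209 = -0.05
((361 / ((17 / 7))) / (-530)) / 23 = -2527 / 207230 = -0.01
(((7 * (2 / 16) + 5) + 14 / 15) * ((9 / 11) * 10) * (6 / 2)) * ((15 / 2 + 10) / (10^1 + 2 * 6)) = 257355 / 1936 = 132.93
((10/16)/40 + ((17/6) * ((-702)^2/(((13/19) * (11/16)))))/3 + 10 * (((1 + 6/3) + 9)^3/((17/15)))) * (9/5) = 108216540819/59840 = 1808431.50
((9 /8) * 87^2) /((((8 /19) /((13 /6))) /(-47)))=-263605563 /128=-2059418.46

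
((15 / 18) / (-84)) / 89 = -5 / 44856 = -0.00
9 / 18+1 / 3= 5 / 6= 0.83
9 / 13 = 0.69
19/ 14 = 1.36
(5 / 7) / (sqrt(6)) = 5*sqrt(6) / 42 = 0.29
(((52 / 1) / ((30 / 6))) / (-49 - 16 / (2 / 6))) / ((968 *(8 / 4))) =-13 / 234740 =-0.00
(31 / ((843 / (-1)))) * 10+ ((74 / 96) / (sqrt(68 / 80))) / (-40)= -310 / 843 -37 * sqrt(85) / 16320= -0.39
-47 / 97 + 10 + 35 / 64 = 62467 / 6208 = 10.06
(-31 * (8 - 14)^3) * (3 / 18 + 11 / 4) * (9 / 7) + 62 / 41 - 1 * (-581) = 1053393 / 41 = 25692.51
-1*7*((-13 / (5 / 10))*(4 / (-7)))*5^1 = -520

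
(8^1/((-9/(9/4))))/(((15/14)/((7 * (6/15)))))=-392/75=-5.23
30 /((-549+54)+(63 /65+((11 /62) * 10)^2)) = -1873950 /30663007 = -0.06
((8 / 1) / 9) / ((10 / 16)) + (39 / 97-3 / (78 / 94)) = -1.79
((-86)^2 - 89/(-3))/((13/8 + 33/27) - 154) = -534648/10883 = -49.13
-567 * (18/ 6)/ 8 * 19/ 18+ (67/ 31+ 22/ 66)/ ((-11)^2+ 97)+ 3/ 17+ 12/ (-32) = -619349285/ 2757264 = -224.62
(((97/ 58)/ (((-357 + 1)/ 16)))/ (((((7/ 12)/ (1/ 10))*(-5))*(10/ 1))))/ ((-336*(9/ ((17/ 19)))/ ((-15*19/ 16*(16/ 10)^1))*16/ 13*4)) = 21437/ 48564096000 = 0.00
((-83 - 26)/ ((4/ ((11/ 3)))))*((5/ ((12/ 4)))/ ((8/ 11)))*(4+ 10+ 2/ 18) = -8375015/ 2592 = -3231.10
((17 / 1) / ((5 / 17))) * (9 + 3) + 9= 3513 / 5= 702.60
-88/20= -22/5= -4.40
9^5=59049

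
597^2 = 356409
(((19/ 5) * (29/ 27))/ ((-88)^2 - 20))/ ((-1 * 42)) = -551/ 43795080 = -0.00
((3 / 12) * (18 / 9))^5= 1 / 32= 0.03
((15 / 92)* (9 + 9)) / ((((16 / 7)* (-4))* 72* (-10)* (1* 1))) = 21 / 47104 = 0.00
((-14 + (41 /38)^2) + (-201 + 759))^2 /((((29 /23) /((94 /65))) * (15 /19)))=669907164101209 /1551505800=431778.70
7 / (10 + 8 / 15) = 105 / 158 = 0.66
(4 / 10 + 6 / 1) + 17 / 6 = 277 / 30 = 9.23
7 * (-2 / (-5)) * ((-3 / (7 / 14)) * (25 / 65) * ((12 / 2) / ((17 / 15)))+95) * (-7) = -358582 / 221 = -1622.54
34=34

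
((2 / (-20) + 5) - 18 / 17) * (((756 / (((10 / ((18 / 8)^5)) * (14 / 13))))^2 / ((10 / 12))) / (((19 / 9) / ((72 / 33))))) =22721527664569179693 / 291061760000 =78064283.21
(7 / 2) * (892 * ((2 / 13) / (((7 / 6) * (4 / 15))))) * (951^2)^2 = 16416079257836070 / 13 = 1262775327525851.54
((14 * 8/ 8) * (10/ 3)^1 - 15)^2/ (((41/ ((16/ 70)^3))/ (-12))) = -739328/ 210945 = -3.50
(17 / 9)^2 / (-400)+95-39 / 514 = 790339927 / 8326800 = 94.92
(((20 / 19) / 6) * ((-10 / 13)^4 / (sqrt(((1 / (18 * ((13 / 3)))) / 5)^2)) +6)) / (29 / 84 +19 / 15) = 438454800 / 28260011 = 15.52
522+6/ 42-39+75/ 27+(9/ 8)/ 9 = 244967/ 504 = 486.05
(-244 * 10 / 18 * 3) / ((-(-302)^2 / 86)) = 26230 / 68403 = 0.38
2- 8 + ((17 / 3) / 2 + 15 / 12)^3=107281 / 1728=62.08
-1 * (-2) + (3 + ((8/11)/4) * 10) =75/11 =6.82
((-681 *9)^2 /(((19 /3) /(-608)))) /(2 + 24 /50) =-45077569200 /31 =-1454115135.48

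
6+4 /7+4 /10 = 244 /35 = 6.97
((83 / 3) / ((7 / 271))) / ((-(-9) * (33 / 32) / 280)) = 28791040 / 891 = 32313.18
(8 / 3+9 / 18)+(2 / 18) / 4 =115 / 36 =3.19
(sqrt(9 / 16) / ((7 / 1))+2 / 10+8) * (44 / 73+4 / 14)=264001 / 35770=7.38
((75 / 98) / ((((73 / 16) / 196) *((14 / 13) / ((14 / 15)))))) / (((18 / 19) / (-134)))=-2647840 / 657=-4030.20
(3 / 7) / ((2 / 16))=24 / 7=3.43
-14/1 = -14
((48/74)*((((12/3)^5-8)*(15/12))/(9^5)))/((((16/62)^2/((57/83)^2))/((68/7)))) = 3745012195/3902156937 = 0.96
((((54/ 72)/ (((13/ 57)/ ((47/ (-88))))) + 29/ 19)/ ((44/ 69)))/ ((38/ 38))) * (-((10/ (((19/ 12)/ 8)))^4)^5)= 4765100473325351489147610545883847721169715200000000000000000000/ 1123451536725676052524818847087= 4241482892277970882606707000000000.00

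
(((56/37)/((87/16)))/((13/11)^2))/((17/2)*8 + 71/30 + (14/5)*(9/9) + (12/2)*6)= 216832/118775735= 0.00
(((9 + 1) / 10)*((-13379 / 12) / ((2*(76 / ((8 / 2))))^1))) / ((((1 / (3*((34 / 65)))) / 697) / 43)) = -6816694153 / 4940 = -1379897.60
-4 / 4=-1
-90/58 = -45/29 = -1.55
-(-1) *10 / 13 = 10 / 13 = 0.77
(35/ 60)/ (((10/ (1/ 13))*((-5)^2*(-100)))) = -7/ 3900000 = -0.00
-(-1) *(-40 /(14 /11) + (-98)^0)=-213 /7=-30.43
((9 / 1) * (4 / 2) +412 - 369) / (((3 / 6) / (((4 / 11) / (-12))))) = -122 / 33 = -3.70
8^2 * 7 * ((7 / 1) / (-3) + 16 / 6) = 149.33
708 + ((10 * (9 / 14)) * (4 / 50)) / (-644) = 7979151 / 11270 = 708.00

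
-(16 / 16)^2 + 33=32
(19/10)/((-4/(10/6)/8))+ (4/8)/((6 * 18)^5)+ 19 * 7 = 3722297794561/29386561536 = 126.67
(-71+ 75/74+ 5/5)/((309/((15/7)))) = -25525/53354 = -0.48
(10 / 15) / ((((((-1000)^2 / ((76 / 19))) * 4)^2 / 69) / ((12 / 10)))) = 69 / 1250000000000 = 0.00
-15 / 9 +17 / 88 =-389 / 264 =-1.47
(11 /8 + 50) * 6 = 1233 /4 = 308.25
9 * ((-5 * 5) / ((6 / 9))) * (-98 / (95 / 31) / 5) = 41013 / 19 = 2158.58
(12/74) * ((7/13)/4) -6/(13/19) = -8415/962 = -8.75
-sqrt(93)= -9.64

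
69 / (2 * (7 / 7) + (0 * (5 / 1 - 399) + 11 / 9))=621 / 29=21.41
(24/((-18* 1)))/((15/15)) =-4/3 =-1.33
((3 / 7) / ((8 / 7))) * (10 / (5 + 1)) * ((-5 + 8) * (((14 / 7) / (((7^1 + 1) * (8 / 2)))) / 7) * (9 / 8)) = 135 / 7168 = 0.02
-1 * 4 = -4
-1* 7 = -7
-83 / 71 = -1.17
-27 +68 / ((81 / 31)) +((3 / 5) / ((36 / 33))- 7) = -12029 / 1620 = -7.43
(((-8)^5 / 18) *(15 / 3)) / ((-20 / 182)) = 745472 / 9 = 82830.22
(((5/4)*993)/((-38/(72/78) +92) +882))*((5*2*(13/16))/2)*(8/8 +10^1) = 10649925/179104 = 59.46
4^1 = 4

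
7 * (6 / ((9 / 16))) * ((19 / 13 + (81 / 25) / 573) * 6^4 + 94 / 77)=291023719744 / 2048475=142068.48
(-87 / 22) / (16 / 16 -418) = 0.01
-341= -341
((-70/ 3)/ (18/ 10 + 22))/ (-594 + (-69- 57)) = 0.00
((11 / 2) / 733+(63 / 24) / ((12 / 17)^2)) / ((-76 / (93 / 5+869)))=-3295150649 / 53479680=-61.62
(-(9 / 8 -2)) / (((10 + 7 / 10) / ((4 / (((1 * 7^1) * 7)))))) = 5 / 749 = 0.01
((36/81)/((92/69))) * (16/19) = 16/57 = 0.28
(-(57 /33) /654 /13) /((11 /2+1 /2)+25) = -19 /2899182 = -0.00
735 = 735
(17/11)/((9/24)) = 136/33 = 4.12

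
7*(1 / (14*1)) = 1 / 2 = 0.50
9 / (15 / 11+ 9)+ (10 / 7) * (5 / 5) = 611 / 266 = 2.30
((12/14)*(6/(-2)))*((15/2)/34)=-135/238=-0.57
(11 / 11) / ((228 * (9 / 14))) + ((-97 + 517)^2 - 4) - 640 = 180325663 / 1026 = 175756.01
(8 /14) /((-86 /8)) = -16 /301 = -0.05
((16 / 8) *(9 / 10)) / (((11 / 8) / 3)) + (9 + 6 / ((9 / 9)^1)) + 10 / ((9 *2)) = 9644 / 495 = 19.48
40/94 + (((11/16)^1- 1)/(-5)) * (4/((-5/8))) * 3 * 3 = -746/235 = -3.17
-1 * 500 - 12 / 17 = -8512 / 17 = -500.71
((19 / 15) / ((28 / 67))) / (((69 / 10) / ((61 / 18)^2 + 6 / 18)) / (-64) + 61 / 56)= 293192 / 104487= 2.81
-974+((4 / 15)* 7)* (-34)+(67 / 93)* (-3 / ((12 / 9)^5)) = -494244343 / 476160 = -1037.98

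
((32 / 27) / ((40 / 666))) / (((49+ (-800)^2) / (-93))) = -0.00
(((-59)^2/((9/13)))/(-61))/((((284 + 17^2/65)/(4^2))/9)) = -47063120/1143689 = -41.15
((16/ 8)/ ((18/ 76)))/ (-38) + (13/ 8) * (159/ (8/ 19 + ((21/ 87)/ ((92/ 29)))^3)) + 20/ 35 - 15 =235072786481/ 392869323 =598.35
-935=-935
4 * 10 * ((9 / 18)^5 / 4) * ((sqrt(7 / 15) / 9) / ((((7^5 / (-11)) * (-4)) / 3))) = 11 * sqrt(105) / 9680832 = 0.00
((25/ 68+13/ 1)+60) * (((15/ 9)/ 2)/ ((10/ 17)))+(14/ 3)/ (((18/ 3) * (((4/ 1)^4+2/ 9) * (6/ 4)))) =5752429/ 55344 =103.94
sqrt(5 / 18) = sqrt(10) / 6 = 0.53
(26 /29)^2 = 676 /841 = 0.80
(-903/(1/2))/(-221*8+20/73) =65919/64522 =1.02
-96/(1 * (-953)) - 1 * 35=-34.90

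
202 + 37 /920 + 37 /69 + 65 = 738511 /2760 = 267.58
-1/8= -0.12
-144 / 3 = -48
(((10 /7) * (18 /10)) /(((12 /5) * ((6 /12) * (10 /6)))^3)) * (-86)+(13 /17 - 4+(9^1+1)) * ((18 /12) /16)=-102849 /3808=-27.01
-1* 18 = -18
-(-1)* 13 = 13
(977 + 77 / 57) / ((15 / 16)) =892256 / 855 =1043.57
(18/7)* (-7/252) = -1/14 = -0.07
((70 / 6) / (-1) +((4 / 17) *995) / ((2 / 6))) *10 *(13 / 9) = 4579250 / 459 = 9976.58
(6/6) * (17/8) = 17/8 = 2.12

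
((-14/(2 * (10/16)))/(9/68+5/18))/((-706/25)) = 0.97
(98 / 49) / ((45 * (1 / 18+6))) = 4 / 545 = 0.01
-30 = -30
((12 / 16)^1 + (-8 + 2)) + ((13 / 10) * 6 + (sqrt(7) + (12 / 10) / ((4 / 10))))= sqrt(7) + 111 / 20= 8.20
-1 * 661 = -661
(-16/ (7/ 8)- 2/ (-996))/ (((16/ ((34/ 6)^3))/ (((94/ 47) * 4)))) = -313139881/ 188244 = -1663.48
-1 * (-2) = 2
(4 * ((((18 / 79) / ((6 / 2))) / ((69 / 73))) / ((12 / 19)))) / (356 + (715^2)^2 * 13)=2774 / 18520115959229931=0.00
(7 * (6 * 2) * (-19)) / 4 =-399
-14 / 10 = -7 / 5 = -1.40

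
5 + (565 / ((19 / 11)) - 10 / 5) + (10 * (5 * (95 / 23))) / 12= 910661 / 2622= 347.32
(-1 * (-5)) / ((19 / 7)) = 35 / 19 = 1.84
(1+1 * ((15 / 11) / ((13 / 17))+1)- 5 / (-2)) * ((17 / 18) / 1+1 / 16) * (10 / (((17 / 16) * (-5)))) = -86855 / 7293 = -11.91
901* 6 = 5406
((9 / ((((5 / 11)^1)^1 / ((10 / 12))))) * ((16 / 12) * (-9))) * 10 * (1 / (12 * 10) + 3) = -11913 / 2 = -5956.50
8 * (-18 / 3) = -48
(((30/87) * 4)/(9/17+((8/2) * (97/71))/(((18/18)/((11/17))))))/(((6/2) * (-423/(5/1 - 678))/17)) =3.06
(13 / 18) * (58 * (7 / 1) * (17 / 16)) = 44863 / 144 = 311.55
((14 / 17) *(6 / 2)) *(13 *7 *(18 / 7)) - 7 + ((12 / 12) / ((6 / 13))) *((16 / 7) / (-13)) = 203753 / 357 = 570.74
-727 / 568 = -1.28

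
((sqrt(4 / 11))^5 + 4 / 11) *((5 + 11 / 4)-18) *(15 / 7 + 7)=-2624 / 77-20992 *sqrt(11) / 9317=-41.55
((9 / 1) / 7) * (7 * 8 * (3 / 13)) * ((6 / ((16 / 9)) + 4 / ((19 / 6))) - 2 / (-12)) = 19719 / 247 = 79.83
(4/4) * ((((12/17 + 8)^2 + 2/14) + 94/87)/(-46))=-13554841/8096046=-1.67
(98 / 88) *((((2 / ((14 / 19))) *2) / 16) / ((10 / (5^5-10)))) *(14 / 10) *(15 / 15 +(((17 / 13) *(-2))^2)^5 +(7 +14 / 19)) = 2468902.98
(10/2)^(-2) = 1/25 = 0.04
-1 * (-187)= 187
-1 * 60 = -60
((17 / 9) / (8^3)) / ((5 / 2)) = 17 / 11520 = 0.00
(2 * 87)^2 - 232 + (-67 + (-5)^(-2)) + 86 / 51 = 38222876 / 1275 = 29978.73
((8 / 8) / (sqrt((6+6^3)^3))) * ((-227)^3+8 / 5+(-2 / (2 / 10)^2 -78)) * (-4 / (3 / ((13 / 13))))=19495349 * sqrt(222) / 61605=4715.11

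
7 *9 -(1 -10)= 72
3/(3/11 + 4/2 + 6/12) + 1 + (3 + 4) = 554/61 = 9.08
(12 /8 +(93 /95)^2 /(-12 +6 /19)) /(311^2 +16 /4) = 24921 /1699941875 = 0.00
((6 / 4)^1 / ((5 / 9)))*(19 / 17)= 513 / 170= 3.02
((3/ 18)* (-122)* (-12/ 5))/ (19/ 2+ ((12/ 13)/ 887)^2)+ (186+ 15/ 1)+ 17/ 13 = 34064572811634/ 164210510555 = 207.44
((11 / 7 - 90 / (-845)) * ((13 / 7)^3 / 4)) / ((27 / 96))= 206440 / 21609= 9.55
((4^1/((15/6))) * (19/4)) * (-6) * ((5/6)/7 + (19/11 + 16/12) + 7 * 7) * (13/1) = -11908858/385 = -30932.10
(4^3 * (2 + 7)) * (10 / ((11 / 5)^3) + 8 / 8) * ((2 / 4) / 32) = 23229 / 1331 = 17.45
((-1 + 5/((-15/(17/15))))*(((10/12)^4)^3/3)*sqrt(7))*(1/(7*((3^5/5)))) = -7568359375*sqrt(7)/49986541172736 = -0.00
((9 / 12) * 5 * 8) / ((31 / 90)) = 2700 / 31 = 87.10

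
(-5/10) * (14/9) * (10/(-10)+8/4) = -7/9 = -0.78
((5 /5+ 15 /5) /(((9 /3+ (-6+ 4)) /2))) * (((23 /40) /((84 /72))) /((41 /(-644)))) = -12696 /205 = -61.93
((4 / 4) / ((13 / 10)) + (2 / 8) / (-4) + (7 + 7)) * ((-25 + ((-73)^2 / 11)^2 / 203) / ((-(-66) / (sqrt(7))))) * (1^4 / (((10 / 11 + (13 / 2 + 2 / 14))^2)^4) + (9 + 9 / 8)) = 1645779116193742445540734989073759519 * sqrt(7) / 644894017124366405792902339287168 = 6752.00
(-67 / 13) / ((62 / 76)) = -2546 / 403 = -6.32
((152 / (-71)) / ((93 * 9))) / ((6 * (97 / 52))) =-3952 / 17293257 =-0.00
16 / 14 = 8 / 7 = 1.14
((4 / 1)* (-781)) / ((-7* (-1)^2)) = 3124 / 7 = 446.29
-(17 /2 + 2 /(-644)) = -1368 /161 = -8.50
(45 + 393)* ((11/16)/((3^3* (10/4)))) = 803/180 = 4.46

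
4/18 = 2/9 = 0.22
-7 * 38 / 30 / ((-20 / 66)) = 1463 / 50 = 29.26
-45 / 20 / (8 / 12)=-27 / 8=-3.38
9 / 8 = 1.12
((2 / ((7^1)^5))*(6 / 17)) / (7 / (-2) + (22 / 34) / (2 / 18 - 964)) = -208200 / 17353614061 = -0.00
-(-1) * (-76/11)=-76/11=-6.91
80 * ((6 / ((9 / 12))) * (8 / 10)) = 512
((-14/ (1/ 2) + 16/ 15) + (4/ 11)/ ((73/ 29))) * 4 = -1290688/ 12045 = -107.16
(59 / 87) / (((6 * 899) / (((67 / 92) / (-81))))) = -3953 / 3497059656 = -0.00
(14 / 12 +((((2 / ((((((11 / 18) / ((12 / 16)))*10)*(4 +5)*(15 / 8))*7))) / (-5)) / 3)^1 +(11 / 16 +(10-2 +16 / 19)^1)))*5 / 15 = 3.57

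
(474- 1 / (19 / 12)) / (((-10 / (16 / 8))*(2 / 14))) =-62958 / 95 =-662.72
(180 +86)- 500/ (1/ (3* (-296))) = 444266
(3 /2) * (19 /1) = 28.50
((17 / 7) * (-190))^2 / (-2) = -5216450 / 49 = -106458.16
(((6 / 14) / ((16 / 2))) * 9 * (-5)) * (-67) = 9045 / 56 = 161.52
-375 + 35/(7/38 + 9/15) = -49225/149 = -330.37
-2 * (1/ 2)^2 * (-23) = 11.50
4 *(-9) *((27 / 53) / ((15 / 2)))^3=-209952 / 18609625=-0.01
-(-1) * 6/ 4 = 3/ 2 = 1.50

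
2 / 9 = 0.22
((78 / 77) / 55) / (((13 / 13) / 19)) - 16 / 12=-12494 / 12705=-0.98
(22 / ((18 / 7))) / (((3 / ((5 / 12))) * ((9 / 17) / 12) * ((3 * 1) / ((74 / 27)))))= 484330 / 19683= 24.61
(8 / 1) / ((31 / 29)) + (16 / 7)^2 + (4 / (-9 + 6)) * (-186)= 396016 / 1519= 260.71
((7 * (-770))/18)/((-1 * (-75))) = -539/135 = -3.99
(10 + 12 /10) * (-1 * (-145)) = 1624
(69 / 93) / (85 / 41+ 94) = 943 / 122109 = 0.01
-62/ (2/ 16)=-496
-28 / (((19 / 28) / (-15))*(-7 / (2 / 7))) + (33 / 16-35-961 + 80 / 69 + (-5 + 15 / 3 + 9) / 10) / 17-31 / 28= -1057317551 / 12480720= -84.72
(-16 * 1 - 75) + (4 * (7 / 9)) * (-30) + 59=-376 / 3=-125.33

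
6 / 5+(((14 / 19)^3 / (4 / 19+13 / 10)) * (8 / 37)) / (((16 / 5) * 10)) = 3290722 / 2738185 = 1.20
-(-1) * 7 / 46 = 0.15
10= 10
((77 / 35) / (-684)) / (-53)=11 / 181260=0.00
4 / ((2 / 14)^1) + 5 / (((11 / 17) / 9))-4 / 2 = 1051 / 11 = 95.55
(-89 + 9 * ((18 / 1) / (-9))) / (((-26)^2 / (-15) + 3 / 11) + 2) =17655 / 7061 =2.50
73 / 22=3.32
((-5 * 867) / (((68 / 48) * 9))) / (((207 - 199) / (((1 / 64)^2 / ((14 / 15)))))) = -1275 / 114688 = -0.01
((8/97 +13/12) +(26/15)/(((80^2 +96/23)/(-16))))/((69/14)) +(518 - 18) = 500.24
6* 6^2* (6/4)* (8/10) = 1296/5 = 259.20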